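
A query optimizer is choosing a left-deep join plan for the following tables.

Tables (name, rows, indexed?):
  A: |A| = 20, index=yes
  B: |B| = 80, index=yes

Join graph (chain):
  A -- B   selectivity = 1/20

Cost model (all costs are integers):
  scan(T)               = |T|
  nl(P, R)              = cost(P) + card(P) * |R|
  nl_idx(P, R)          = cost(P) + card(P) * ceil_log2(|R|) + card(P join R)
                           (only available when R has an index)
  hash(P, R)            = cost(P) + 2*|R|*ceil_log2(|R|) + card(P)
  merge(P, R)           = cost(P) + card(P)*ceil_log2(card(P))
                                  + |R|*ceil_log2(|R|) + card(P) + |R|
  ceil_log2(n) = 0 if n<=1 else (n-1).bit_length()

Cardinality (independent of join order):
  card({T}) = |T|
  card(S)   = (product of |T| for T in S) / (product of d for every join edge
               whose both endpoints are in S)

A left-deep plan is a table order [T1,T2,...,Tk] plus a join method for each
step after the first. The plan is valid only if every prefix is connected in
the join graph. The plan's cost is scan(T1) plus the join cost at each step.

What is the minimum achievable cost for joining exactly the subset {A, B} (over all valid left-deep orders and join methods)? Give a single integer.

Selinger DP over subsets of {A,B}:
  {A}: scan cost=20, card=20
  {B}: scan cost=80, card=80
  {AB}: card=80; try (B,nl_idx)→240, (A,hash)→360, (A,nl_idx)→560, (B,merge)→780, (A,merge)→840, (B,hash)→1160 …(+2); best=240 via (B,nl_idx)

240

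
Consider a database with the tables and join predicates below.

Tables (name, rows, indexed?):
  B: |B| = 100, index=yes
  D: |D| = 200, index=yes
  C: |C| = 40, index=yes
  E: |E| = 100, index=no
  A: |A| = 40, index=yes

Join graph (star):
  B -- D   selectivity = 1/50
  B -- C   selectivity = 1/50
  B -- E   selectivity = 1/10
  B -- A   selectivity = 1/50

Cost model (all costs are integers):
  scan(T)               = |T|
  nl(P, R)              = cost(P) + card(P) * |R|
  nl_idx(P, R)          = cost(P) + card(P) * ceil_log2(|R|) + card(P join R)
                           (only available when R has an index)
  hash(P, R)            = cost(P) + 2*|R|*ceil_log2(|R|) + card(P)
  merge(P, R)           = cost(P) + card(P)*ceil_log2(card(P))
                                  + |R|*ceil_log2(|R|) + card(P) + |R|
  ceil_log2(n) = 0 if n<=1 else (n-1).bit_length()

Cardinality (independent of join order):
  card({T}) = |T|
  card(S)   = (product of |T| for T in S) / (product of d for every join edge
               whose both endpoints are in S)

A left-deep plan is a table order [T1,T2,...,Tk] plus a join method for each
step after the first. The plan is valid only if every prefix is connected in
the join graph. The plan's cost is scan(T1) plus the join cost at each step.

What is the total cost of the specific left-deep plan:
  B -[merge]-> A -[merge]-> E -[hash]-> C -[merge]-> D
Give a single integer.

12740

step 1: scan B: cost=100, card=100
step 2: join A via merge
    card(P join A) = 100*40/(50) = 80
    cost = 100 + 100*7 + 40*6 + 100 + 40 = 1180
step 3: join E via merge
    card(P join E) = 80*100/(10) = 800
    cost = 1180 + 80*7 + 100*7 + 80 + 100 = 2620
step 4: join C via hash
    card(P join C) = 800*40/(50) = 640
    cost = 2620 + 2*40*6 + 800 = 3900
step 5: join D via merge
    card(P join D) = 640*200/(50) = 2560
    cost = 3900 + 640*10 + 200*8 + 640 + 200 = 12740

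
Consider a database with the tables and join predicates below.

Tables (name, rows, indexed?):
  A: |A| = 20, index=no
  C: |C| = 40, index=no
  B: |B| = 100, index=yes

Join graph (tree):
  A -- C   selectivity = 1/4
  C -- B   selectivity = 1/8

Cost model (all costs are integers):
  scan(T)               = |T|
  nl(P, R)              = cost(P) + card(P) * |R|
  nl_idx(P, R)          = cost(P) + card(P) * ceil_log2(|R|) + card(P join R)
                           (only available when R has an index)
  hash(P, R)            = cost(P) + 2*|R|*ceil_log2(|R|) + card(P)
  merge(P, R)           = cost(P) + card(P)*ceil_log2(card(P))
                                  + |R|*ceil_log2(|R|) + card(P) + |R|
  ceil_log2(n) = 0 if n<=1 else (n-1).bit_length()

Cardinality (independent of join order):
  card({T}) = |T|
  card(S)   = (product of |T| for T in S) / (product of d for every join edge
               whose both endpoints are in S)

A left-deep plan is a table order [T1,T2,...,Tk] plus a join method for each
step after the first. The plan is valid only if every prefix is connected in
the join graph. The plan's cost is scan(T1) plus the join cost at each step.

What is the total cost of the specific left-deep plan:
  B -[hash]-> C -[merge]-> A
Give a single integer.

step 1: scan B: cost=100, card=100
step 2: join C via hash
    card(P join C) = 100*40/(8) = 500
    cost = 100 + 2*40*6 + 100 = 680
step 3: join A via merge
    card(P join A) = 500*20/(4) = 2500
    cost = 680 + 500*9 + 20*5 + 500 + 20 = 5800

5800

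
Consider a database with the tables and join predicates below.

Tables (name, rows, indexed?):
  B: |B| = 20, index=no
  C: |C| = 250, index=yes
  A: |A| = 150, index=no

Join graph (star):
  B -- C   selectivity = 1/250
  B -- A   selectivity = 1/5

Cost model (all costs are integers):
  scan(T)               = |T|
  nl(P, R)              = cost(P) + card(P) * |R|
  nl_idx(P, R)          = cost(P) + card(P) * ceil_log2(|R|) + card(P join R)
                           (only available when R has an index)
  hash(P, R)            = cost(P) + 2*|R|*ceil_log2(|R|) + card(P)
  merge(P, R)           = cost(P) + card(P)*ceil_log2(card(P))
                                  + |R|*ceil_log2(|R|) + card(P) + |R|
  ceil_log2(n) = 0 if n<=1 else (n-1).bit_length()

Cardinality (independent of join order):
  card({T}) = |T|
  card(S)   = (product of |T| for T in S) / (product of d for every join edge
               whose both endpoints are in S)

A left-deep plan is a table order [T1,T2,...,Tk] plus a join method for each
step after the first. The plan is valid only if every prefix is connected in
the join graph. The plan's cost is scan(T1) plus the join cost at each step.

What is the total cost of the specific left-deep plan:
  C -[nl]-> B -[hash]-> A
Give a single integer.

7670

step 1: scan C: cost=250, card=250
step 2: join B via nl
    card(P join B) = 250*20/(250) = 20
    cost = 250 + 250*20 = 5250
step 3: join A via hash
    card(P join A) = 20*150/(5) = 600
    cost = 5250 + 2*150*8 + 20 = 7670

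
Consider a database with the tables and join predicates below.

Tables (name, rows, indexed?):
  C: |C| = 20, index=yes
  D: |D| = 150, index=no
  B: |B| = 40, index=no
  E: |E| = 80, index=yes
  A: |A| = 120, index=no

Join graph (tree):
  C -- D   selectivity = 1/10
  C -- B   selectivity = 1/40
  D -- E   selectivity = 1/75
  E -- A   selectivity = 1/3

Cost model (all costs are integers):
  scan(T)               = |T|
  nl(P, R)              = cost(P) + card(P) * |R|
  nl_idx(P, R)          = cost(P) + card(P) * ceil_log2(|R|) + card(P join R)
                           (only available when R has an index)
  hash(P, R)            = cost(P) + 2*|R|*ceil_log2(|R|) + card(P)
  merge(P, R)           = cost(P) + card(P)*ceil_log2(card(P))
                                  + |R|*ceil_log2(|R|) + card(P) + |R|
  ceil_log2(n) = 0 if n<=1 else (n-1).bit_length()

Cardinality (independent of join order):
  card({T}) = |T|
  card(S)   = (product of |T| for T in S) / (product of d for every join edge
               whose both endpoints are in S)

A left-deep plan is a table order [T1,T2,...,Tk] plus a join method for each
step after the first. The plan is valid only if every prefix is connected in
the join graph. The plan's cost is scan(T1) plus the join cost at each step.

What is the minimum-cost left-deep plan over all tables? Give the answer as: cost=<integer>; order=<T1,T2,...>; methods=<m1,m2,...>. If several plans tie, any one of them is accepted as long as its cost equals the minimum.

cost=4520; order=D,E,C,B,A; methods=nl_idx,hash,hash,hash

Selinger DP (subsets sized 1..n):
  {C}: scan cost=20, card=20
  {D}: scan cost=150, card=150
  {B}: scan cost=40, card=40
  {E}: scan cost=80, card=80
  {A}: scan cost=120, card=120
  {CD}: card=300; try (C,hash)→500, (C,nl_idx)→1200, (D,merge)→1490, (C,merge)→1620, (D,hash)→2440, (D,nl)→3020 …(+1); best=500 via (C,hash)
  {BC}: card=20; try (C,nl_idx)→260, (C,hash)→280, (B,merge)→420, (C,merge)→440, (B,hash)→520, (B,nl)→820 …(+1); best=260 via (C,nl_idx)
  {DE}: card=160; try (E,nl_idx)→1360, (E,hash)→1420, (D,merge)→2070, (E,merge)→2140, (D,hash)→2560, (D,nl)→12080 …(+1); best=1360 via (E,nl_idx)
  {AE}: card=3200; try (E,hash)→1360, (A,merge)→1680, (E,merge)→1720, (A,hash)→1840, (E,nl_idx)→4160, (A,nl)→9680 …(+1); best=1360 via (E,hash)
  {BCD}: card=300; try (B,hash)→1280, (D,merge)→1730, (D,hash)→2680, (D,nl)→3260, (B,merge)→3780, (B,nl)→12500; best=1280 via (B,hash)
  {CDE}: card=320; try (C,hash)→1720, (E,hash)→1920, (C,nl_idx)→2480, (E,nl_idx)→2920, (C,merge)→2920, (E,merge)→4140 …(+2); best=1720 via (C,hash)
  {ADE}: card=6400; try (A,hash)→3200, (A,merge)→3760, (D,hash)→6960, (A,nl)→20560, (D,merge)→44310, (D,nl)→481360; best=3200 via (A,hash)
  {BCDE}: card=320; try (B,hash)→2520, (E,hash)→2700, (E,nl_idx)→3700, (E,merge)→4920, (B,merge)→5200, (B,nl)→14520 …(+1); best=2520 via (B,hash)
  {ACDE}: card=12800; try (A,hash)→3720, (A,merge)→5880, (C,hash)→9800, (A,nl)→40120, (C,nl_idx)→48000, (C,merge)→92920 …(+1); best=3720 via (A,hash)
  {ABCDE}: card=12800; try (A,hash)→4520, (A,merge)→6680, (B,hash)→17000, (A,nl)→40920, (B,merge)→196000, (B,nl)→515720; best=4520 via (A,hash)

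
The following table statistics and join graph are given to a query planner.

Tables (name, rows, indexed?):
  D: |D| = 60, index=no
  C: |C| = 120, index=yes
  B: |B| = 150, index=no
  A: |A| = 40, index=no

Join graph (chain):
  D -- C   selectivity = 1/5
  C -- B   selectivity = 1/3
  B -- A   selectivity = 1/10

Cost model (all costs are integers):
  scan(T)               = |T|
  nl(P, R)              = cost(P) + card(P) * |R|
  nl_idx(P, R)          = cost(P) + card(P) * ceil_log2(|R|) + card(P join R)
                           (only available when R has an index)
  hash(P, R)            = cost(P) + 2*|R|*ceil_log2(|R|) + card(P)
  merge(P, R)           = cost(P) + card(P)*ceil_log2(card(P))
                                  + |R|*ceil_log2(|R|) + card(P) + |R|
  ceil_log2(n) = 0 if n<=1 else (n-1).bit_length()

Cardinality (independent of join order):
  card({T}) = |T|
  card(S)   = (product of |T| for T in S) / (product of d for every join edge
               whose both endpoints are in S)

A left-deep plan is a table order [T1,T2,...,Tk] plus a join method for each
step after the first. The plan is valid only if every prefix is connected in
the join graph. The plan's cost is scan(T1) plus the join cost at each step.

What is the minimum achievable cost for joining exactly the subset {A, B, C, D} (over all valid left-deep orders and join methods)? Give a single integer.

Selinger DP over subsets of {A,B,C,D}:
  {D}: scan cost=60, card=60
  {C}: scan cost=120, card=120
  {B}: scan cost=150, card=150
  {A}: scan cost=40, card=40
  {CD}: card=1440; try (D,hash)→960, (C,merge)→1440, (D,merge)→1500, (C,hash)→1800, (C,nl_idx)→1920, (C,nl)→7260 …(+1); best=960 via (D,hash)
  {BC}: card=6000; try (C,hash)→1980, (B,merge)→2430, (C,merge)→2460, (B,hash)→2640, (C,nl_idx)→7200, (B,nl)→18120 …(+1); best=1980 via (C,hash)
  {AB}: card=600; try (A,hash)→780, (B,merge)→1670, (A,merge)→1780, (B,hash)→2480, (B,nl)→6040, (A,nl)→6150; best=780 via (A,hash)
  {BCD}: card=72000; try (B,hash)→4800, (D,hash)→8700, (B,merge)→19590, (D,merge)→86400, (B,nl)→216960, (D,nl)→361980; best=4800 via (B,hash)
  {ABC}: card=24000; try (C,hash)→3060, (C,merge)→8340, (A,hash)→8460, (C,nl_idx)→28980, (C,nl)→72780, (A,merge)→86260 …(+1); best=3060 via (C,hash)
  {ABCD}: card=288000; try (D,hash)→27780, (A,hash)→77280, (D,merge)→387480, (A,merge)→1301080, (D,nl)→1443060, (A,nl)→2884800; best=27780 via (D,hash)

27780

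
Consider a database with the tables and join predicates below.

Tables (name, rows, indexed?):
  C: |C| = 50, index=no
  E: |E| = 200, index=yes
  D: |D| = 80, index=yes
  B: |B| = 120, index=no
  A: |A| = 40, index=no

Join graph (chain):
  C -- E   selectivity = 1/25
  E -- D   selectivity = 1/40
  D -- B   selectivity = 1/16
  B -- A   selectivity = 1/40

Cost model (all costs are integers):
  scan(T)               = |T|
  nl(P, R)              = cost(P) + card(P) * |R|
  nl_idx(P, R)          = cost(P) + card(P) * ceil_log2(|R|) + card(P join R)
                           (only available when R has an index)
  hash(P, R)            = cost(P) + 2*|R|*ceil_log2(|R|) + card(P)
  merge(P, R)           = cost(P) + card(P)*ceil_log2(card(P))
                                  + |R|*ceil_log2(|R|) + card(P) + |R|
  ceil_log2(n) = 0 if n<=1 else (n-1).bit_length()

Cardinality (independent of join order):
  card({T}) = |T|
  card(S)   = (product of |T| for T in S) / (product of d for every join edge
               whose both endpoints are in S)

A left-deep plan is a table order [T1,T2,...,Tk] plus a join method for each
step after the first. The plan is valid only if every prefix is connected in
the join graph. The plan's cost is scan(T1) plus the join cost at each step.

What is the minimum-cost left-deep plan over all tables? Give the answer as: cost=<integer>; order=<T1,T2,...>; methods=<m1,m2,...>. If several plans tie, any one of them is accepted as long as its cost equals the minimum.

cost=9360; order=B,A,D,E,C; methods=hash,hash,hash,hash

Selinger DP (subsets sized 1..n):
  {C}: scan cost=50, card=50
  {E}: scan cost=200, card=200
  {D}: scan cost=80, card=80
  {B}: scan cost=120, card=120
  {A}: scan cost=40, card=40
  {CE}: card=400; try (E,nl_idx)→850, (C,hash)→1000, (E,merge)→2200, (C,merge)→2350, (E,hash)→3300, (E,nl)→10050 …(+1); best=850 via (E,nl_idx)
  {DE}: card=400; try (E,nl_idx)→1120, (D,hash)→1520, (D,nl_idx)→2000, (E,merge)→2520, (D,merge)→2640, (E,hash)→3360 …(+2); best=1120 via (E,nl_idx)
  {BD}: card=600; try (D,hash)→1360, (D,nl_idx)→1560, (B,merge)→1680, (D,merge)→1720, (B,hash)→1840, (B,nl)→9680 …(+1); best=1360 via (D,hash)
  {AB}: card=120; try (A,hash)→720, (B,merge)→1280, (A,merge)→1360, (B,hash)→1760, (B,nl)→4840, (A,nl)→4920; best=720 via (A,hash)
  {CDE}: card=800; try (C,hash)→2120, (D,hash)→2370, (D,nl_idx)→4450, (C,merge)→5470, (D,merge)→5490, (C,nl)→21120 …(+1); best=2120 via (C,hash)
  {BDE}: card=3000; try (B,hash)→3200, (E,hash)→5160, (B,merge)→6080, (E,nl_idx)→9160, (E,merge)→9760, (B,nl)→49120 …(+1); best=3200 via (B,hash)
  {ABD}: card=600; try (D,hash)→1960, (D,nl_idx)→2160, (D,merge)→2320, (A,hash)→2440, (A,merge)→8240, (D,nl)→10320 …(+1); best=1960 via (D,hash)
  {BCDE}: card=6000; try (B,hash)→4600, (C,hash)→6800, (B,merge)→11880, (C,merge)→42550, (B,nl)→98120, (C,nl)→153200; best=4600 via (B,hash)
  {ABDE}: card=3000; try (E,hash)→5760, (A,hash)→6680, (E,nl_idx)→9760, (E,merge)→10360, (A,merge)→42480, (E,nl)→121960 …(+1); best=5760 via (E,hash)
  {ABCDE}: card=6000; try (C,hash)→9360, (A,hash)→11080, (C,merge)→45110, (A,merge)→88880, (C,nl)→155760, (A,nl)→244600; best=9360 via (C,hash)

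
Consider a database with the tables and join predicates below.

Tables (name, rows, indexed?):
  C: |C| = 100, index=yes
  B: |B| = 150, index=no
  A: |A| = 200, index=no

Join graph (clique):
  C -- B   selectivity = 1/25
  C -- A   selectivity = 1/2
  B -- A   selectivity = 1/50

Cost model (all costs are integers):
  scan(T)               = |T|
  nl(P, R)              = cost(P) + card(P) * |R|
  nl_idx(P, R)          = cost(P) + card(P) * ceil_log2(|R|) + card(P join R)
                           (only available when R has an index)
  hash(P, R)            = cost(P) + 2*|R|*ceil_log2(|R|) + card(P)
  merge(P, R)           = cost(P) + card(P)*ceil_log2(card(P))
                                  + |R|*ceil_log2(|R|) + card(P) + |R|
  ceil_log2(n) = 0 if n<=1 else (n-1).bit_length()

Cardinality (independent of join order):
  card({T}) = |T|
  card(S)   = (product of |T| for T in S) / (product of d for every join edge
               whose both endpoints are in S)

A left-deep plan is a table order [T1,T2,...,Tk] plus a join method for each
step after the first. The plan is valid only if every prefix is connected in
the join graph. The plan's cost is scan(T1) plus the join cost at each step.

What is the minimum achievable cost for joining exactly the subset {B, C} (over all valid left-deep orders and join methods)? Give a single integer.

Selinger DP over subsets of {B,C}:
  {C}: scan cost=100, card=100
  {B}: scan cost=150, card=150
  {BC}: card=600; try (C,hash)→1700, (C,nl_idx)→1800, (B,merge)→2250, (C,merge)→2300, (B,hash)→2600, (B,nl)→15100 …(+1); best=1700 via (C,hash)

1700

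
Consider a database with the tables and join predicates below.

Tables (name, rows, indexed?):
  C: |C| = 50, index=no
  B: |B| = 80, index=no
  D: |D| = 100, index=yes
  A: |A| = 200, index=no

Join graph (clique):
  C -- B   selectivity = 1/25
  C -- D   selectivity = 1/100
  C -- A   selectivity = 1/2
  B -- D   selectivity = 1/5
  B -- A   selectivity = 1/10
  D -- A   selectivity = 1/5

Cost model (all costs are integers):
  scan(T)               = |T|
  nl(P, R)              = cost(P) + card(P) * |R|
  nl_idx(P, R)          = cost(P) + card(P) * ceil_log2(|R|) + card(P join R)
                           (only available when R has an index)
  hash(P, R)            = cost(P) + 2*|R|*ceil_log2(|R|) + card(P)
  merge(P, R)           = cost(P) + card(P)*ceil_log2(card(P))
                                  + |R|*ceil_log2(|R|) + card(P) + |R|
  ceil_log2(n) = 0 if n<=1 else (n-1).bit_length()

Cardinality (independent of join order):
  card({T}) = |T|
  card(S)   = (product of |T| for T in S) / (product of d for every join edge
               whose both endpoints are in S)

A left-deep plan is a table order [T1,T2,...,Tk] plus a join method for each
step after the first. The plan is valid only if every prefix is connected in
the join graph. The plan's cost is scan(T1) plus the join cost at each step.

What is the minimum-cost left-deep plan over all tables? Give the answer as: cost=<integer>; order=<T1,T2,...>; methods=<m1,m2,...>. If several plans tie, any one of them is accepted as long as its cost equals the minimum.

Selinger DP (subsets sized 1..n):
  {C}: scan cost=50, card=50
  {B}: scan cost=80, card=80
  {D}: scan cost=100, card=100
  {A}: scan cost=200, card=200
  {BC}: card=160; try (C,hash)→760, (B,merge)→1040, (C,merge)→1070, (B,hash)→1220, (B,nl)→4050, (C,nl)→4080; best=760 via (C,hash)
  {CD}: card=50; try (D,nl_idx)→450, (C,hash)→800, (D,merge)→1200, (C,merge)→1250, (D,hash)→1500, (D,nl)→5050 …(+1); best=450 via (D,nl_idx)
  {AC}: card=5000; try (C,hash)→1000, (A,merge)→2200, (C,merge)→2350, (A,hash)→3300, (A,nl)→10050, (C,nl)→10200; best=1000 via (C,hash)
  {BD}: card=1600; try (B,hash)→1320, (D,merge)→1520, (B,merge)→1540, (D,hash)→1560, (D,nl_idx)→2240, (D,nl)→8080 …(+1); best=1320 via (B,hash)
  {AB}: card=1600; try (B,hash)→1520, (A,merge)→2520, (B,merge)→2640, (A,hash)→3360, (A,nl)→16080, (B,nl)→16200; best=1520 via (B,hash)
  {AD}: card=4000; try (D,hash)→1800, (A,merge)→2700, (D,merge)→2800, (A,hash)→3400, (D,nl_idx)→5600, (A,nl)→20100 …(+1); best=1800 via (D,hash)
  {BCD}: card=32; try (B,merge)→1440, (B,hash)→1620, (D,nl_idx)→1912, (D,hash)→2320, (D,merge)→3000, (C,hash)→3520 …(+4); best=1440 via (B,merge)
  {ABC}: card=1600; try (C,hash)→3720, (A,merge)→4000, (A,hash)→4120, (B,hash)→7120, (C,merge)→21070, (A,nl)→32760 …(+3); best=3720 via (C,hash)
  {ACD}: card=1000; try (A,merge)→2600, (A,hash)→3700, (C,hash)→6400, (D,hash)→7400, (A,nl)→10450, (D,nl_idx)→37000 …(+4); best=2600 via (A,merge)
  {ABD}: card=6400; try (D,hash)→4520, (A,hash)→6120, (B,hash)→6920, (D,nl_idx)→19120, (D,merge)→21520, (A,merge)→22320 …(+4); best=4520 via (D,hash)
  {ABCD}: card=64; try (A,merge)→3432, (A,hash)→4672, (B,hash)→4720, (D,hash)→6720, (A,nl)→7840, (C,hash)→11520 …(+7); best=3432 via (A,merge)

cost=3432; order=C,D,B,A; methods=nl_idx,merge,merge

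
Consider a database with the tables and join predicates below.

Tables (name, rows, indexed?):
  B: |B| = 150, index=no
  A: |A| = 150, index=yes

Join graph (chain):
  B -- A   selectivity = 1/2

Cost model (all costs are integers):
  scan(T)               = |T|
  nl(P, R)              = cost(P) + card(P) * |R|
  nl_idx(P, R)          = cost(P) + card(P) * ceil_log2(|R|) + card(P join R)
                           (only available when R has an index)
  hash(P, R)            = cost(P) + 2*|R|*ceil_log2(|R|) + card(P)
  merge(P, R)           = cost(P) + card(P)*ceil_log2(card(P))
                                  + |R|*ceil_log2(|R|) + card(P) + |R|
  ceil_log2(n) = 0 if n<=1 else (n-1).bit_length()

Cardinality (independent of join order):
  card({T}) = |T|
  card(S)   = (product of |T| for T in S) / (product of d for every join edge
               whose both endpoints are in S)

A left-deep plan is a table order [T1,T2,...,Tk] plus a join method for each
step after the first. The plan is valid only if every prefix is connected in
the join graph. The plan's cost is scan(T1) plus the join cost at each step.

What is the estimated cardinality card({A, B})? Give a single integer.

Tables in S: A(150), B(150)
Edges inside S: B-A(d=2)
numerator = 150 * 150 = 22500
denominator = 2 = 2
card(S) = 22500 / 2 = 11250

11250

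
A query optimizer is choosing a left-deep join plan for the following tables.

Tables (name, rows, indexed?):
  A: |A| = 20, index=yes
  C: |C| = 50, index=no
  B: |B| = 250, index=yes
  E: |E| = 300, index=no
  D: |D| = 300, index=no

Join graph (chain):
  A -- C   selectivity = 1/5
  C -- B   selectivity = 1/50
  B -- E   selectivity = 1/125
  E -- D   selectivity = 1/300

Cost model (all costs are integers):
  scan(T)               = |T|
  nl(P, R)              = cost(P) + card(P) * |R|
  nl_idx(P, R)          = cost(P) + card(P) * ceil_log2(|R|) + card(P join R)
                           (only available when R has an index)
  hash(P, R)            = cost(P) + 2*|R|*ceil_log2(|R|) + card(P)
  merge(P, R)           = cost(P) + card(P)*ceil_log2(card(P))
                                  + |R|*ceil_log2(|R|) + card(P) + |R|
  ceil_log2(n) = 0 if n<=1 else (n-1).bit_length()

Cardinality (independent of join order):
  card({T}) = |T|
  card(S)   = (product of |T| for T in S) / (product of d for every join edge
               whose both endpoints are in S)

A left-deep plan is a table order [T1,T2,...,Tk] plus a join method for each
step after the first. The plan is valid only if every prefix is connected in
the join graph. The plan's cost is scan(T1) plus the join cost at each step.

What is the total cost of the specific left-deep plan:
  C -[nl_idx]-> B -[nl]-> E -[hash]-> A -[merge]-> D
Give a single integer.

110700

step 1: scan C: cost=50, card=50
step 2: join B via nl_idx
    card(P join B) = 50*250/(50) = 250
    cost = 50 + 50*8 + 250 = 700
step 3: join E via nl
    card(P join E) = 250*300/(125) = 600
    cost = 700 + 250*300 = 75700
step 4: join A via hash
    card(P join A) = 600*20/(5) = 2400
    cost = 75700 + 2*20*5 + 600 = 76500
step 5: join D via merge
    card(P join D) = 2400*300/(300) = 2400
    cost = 76500 + 2400*12 + 300*9 + 2400 + 300 = 110700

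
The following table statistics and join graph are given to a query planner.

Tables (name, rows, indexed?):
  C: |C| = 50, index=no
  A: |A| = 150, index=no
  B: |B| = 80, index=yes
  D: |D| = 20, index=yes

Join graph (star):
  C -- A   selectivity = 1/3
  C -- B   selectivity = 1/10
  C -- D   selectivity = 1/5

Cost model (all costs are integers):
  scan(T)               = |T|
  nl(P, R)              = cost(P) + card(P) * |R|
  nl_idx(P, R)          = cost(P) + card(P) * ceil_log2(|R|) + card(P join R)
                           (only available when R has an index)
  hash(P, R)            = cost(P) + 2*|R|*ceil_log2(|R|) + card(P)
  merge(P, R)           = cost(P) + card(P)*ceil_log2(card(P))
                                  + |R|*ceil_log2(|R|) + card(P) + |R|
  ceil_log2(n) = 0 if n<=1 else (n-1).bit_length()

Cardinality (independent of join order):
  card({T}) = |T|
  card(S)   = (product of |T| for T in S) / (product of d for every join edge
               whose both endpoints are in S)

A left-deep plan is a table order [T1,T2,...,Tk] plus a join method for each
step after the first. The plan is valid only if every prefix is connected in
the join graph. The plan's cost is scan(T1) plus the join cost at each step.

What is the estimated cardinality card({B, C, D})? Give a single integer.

Tables in S: B(80), C(50), D(20)
Edges inside S: C-B(d=10), C-D(d=5)
numerator = 80 * 50 * 20 = 80000
denominator = 10 * 5 = 50
card(S) = 80000 / 50 = 1600

1600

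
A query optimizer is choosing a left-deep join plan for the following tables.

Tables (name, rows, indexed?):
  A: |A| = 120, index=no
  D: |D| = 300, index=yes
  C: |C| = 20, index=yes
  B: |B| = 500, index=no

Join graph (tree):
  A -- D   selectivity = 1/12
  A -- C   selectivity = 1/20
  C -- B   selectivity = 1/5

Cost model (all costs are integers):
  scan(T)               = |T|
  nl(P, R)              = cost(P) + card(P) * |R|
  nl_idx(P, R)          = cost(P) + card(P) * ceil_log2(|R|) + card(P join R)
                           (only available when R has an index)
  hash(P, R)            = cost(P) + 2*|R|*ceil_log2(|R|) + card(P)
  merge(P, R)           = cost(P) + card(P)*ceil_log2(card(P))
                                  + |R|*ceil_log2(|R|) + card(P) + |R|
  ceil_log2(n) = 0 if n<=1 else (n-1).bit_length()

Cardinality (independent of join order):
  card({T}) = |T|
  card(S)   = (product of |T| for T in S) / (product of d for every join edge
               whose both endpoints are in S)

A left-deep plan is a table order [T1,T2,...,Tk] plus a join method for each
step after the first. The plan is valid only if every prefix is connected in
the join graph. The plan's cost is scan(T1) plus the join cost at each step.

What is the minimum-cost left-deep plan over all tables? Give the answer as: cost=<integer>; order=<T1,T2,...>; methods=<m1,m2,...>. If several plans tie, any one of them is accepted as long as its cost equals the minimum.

Selinger DP (subsets sized 1..n):
  {A}: scan cost=120, card=120
  {D}: scan cost=300, card=300
  {C}: scan cost=20, card=20
  {B}: scan cost=500, card=500
  {AD}: card=3000; try (A,hash)→2280, (D,merge)→4080, (D,nl_idx)→4200, (A,merge)→4260, (D,hash)→5640, (D,nl)→36120 …(+1); best=2280 via (A,hash)
  {AC}: card=120; try (C,hash)→440, (C,nl_idx)→840, (A,merge)→1100, (C,merge)→1200, (A,hash)→1720, (A,nl)→2420 …(+1); best=440 via (C,hash)
  {BC}: card=2000; try (C,hash)→1200, (C,nl_idx)→5000, (B,merge)→5140, (C,merge)→5620, (B,hash)→9040, (B,nl)→10020 …(+1); best=1200 via (C,hash)
  {ACD}: card=3000; try (D,merge)→4400, (D,nl_idx)→4520, (C,hash)→5480, (D,hash)→5960, (C,nl_idx)→20280, (D,nl)→36440 …(+2); best=4400 via (D,merge)
  {ABC}: card=12000; try (A,hash)→4880, (B,merge)→6400, (B,hash)→9560, (A,merge)→26160, (B,nl)→60440, (A,nl)→241200; best=4880 via (A,hash)
  {ABCD}: card=300000; try (B,hash)→16400, (D,hash)→22280, (B,merge)→48400, (D,merge)→187880, (D,nl_idx)→412880, (B,nl)→1504400 …(+1); best=16400 via (B,hash)

cost=16400; order=A,C,D,B; methods=hash,merge,hash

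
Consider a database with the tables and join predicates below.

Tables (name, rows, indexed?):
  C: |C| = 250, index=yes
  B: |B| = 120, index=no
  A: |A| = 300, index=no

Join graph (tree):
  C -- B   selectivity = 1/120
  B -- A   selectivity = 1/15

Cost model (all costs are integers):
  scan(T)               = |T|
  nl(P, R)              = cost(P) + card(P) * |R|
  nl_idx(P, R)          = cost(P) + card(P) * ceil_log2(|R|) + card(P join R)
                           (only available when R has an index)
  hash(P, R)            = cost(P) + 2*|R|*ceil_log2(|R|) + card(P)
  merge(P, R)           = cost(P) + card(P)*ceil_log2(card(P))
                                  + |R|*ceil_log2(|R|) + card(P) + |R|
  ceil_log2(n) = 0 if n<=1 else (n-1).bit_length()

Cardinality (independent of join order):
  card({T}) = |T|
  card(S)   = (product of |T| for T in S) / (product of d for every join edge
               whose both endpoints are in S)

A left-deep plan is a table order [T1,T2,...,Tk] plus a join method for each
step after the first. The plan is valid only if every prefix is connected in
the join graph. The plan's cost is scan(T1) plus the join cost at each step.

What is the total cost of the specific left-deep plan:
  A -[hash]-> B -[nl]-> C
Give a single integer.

step 1: scan A: cost=300, card=300
step 2: join B via hash
    card(P join B) = 300*120/(15) = 2400
    cost = 300 + 2*120*7 + 300 = 2280
step 3: join C via nl
    card(P join C) = 2400*250/(120) = 5000
    cost = 2280 + 2400*250 = 602280

602280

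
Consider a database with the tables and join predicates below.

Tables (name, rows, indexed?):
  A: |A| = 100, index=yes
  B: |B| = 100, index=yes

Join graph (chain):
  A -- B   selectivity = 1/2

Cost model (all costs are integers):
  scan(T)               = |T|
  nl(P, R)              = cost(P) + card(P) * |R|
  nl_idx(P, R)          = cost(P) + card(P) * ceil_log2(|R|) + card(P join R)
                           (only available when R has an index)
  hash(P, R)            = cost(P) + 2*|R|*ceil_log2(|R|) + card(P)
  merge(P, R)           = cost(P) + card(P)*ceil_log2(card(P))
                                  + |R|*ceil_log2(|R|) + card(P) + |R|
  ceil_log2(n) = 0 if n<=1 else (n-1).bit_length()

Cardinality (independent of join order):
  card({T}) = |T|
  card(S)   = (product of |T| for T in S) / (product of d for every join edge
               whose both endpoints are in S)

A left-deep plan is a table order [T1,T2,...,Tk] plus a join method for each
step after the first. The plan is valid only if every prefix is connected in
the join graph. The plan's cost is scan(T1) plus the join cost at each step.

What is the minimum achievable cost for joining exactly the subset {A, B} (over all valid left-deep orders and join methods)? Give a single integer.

Selinger DP over subsets of {A,B}:
  {A}: scan cost=100, card=100
  {B}: scan cost=100, card=100
  {AB}: card=5000; try (B,hash)→1600, (A,hash)→1600, (B,merge)→1700, (A,merge)→1700, (B,nl_idx)→5800, (A,nl_idx)→5800 …(+2); best=1600 via (B,hash)

1600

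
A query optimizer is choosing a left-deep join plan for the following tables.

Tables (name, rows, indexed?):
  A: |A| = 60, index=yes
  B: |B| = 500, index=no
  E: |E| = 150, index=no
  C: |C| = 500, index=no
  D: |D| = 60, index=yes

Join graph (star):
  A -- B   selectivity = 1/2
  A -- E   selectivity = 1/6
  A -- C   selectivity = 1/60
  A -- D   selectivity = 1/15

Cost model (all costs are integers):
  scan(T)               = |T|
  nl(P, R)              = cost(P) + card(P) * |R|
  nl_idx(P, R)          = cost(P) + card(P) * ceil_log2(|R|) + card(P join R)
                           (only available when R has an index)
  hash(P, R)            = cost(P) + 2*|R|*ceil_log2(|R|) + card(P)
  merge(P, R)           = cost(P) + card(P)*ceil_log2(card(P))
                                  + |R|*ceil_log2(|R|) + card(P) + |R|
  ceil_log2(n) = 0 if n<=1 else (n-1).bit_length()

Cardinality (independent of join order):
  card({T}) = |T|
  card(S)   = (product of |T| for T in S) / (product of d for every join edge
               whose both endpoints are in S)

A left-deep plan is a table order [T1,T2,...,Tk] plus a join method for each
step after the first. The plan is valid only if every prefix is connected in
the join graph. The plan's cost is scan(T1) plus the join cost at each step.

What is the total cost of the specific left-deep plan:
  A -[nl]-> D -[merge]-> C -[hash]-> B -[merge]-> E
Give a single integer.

10023170

step 1: scan A: cost=60, card=60
step 2: join D via nl
    card(P join D) = 60*60/(15) = 240
    cost = 60 + 60*60 = 3660
step 3: join C via merge
    card(P join C) = 240*500/(60) = 2000
    cost = 3660 + 240*8 + 500*9 + 240 + 500 = 10820
step 4: join B via hash
    card(P join B) = 2000*500/(2) = 500000
    cost = 10820 + 2*500*9 + 2000 = 21820
step 5: join E via merge
    card(P join E) = 500000*150/(6) = 12500000
    cost = 21820 + 500000*19 + 150*8 + 500000 + 150 = 10023170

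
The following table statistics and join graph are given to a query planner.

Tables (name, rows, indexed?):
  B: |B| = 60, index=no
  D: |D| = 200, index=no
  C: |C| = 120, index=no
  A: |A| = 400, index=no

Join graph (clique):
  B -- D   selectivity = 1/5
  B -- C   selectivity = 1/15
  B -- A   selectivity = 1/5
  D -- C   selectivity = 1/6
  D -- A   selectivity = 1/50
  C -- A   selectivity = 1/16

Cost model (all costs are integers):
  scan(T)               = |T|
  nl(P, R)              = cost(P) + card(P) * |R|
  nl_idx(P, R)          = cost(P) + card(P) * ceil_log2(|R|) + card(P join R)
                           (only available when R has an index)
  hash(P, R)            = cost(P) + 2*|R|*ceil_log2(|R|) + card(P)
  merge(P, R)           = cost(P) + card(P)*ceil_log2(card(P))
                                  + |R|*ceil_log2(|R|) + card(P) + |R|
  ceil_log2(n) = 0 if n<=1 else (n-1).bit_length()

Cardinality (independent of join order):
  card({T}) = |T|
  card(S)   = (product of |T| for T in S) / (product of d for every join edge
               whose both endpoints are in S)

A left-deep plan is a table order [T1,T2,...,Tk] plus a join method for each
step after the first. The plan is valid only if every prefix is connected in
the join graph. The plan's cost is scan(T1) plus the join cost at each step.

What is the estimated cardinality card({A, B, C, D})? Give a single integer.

320

Tables in S: A(400), B(60), C(120), D(200)
Edges inside S: B-D(d=5), B-C(d=15), B-A(d=5), D-C(d=6), D-A(d=50), C-A(d=16)
numerator = 400 * 60 * 120 * 200 = 576000000
denominator = 5 * 15 * 5 * 6 * 50 * 16 = 1800000
card(S) = 576000000 / 1800000 = 320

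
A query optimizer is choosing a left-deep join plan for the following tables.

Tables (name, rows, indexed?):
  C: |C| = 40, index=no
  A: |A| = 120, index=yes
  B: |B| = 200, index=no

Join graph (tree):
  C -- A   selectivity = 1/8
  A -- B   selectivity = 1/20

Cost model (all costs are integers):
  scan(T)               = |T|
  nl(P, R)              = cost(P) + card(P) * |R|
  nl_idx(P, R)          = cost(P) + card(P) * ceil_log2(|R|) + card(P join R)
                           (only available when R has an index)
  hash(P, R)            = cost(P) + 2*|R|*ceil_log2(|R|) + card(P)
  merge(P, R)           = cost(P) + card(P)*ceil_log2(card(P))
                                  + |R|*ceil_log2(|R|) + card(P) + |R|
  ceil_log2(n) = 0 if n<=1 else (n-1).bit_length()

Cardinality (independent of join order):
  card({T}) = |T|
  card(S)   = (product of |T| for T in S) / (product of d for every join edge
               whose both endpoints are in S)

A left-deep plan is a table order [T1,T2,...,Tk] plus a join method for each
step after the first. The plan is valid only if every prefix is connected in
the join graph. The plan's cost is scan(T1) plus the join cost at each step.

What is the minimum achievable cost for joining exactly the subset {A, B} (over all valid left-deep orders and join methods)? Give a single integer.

2080

Selinger DP over subsets of {A,B}:
  {A}: scan cost=120, card=120
  {B}: scan cost=200, card=200
  {AB}: card=1200; try (A,hash)→2080, (A,nl_idx)→2800, (B,merge)→2880, (A,merge)→2960, (B,hash)→3440, (B,nl)→24120 …(+1); best=2080 via (A,hash)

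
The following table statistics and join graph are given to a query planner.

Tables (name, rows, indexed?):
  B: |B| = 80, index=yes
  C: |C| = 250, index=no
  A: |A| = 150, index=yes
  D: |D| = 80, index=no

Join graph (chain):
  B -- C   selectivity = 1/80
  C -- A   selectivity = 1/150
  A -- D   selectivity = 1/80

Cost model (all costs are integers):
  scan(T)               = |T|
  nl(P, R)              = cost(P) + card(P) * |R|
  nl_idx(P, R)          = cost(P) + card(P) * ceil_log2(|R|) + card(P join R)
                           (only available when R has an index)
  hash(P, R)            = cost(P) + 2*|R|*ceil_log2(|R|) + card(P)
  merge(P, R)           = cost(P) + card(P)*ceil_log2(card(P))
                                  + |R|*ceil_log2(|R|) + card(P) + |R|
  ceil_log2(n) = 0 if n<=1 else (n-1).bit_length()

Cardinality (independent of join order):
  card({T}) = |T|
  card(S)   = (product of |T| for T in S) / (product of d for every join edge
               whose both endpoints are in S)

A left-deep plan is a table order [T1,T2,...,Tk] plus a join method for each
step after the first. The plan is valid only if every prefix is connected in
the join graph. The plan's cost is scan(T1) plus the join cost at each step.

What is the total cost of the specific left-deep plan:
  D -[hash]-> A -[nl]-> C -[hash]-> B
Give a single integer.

step 1: scan D: cost=80, card=80
step 2: join A via hash
    card(P join A) = 80*150/(80) = 150
    cost = 80 + 2*150*8 + 80 = 2560
step 3: join C via nl
    card(P join C) = 150*250/(150) = 250
    cost = 2560 + 150*250 = 40060
step 4: join B via hash
    card(P join B) = 250*80/(80) = 250
    cost = 40060 + 2*80*7 + 250 = 41430

41430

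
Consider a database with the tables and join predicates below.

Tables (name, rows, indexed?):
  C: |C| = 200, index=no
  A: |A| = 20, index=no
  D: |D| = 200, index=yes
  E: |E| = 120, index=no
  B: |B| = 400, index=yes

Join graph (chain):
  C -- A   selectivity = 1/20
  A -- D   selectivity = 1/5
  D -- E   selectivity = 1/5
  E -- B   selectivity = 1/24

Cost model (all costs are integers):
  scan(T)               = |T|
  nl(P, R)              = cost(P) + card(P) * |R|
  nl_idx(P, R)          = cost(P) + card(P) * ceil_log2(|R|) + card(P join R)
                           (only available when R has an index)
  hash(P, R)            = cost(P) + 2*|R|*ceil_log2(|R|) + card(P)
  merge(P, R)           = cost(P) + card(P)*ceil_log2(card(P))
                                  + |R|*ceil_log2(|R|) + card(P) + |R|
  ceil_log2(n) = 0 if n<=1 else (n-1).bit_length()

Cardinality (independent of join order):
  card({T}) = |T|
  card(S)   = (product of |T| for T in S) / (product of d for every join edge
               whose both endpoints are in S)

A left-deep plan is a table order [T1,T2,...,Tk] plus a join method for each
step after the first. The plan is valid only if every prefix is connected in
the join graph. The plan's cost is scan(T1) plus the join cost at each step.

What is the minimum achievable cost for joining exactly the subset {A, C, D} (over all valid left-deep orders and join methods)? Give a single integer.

Selinger DP over subsets of {A,C,D}:
  {C}: scan cost=200, card=200
  {A}: scan cost=20, card=20
  {D}: scan cost=200, card=200
  {AC}: card=200; try (A,hash)→600, (C,merge)→1940, (A,merge)→2120, (C,hash)→3240, (C,nl)→4020, (A,nl)→4200; best=600 via (A,hash)
  {AD}: card=800; try (A,hash)→600, (D,nl_idx)→980, (D,merge)→1940, (A,merge)→2120, (D,hash)→3240, (D,nl)→4020 …(+1); best=600 via (A,hash)
  {ACD}: card=8000; try (D,hash)→4000, (D,merge)→4200, (C,hash)→4600, (D,nl_idx)→10200, (C,merge)→11200, (D,nl)→40600 …(+1); best=4000 via (D,hash)

4000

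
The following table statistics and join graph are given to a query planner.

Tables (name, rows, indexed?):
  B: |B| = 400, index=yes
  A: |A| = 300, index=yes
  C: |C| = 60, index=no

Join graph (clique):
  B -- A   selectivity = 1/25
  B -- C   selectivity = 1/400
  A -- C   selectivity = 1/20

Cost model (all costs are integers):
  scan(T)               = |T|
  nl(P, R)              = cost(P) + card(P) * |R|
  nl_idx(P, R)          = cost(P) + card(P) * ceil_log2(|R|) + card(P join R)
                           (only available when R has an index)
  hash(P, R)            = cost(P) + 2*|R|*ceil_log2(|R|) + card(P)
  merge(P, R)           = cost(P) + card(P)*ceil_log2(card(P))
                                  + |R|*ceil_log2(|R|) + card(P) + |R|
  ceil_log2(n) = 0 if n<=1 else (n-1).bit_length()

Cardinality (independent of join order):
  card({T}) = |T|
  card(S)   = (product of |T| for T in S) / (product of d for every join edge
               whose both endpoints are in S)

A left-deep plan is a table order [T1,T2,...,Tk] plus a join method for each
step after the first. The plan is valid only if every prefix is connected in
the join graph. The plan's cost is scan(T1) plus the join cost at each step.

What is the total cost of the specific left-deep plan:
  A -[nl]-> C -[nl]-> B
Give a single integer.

378300

step 1: scan A: cost=300, card=300
step 2: join C via nl
    card(P join C) = 300*60/(20) = 900
    cost = 300 + 300*60 = 18300
step 3: join B via nl
    card(P join B) = 900*400/(25*400) = 36
    cost = 18300 + 900*400 = 378300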